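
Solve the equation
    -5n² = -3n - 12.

Rearrange to standard form: -5n² + 3n + 12 = 0.
Discriminant: (3)² − 4·(-5)·12 = 249.
Quadratic formula: n = (-3 ± √249) / (-10).
So n = 3/10 - √(249)/10 ≈ -1.278 or n = 3/10 + √(249)/10 ≈ 1.878.

n = -1.278 or n = 1.878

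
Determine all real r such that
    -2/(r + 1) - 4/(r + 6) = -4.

Multiply both sides by (r + 1)(r + 6):
-2(r + 6) - 4(r + 1) = -4(r + 1)(r + 6).
Expand and collect terms: -4r² - 22r - 8 = 0.
By the quadratic formula, r = (22 ± √356) / -8, so r ≈ -5.1085 or r ≈ -0.3915.
Neither value makes a denominator zero (r ≠ -1, r ≠ -6), so both are valid.

r = -5.1085 or r = -0.3915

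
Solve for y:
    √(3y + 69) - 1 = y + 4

y = 4

Isolate the radical: √(3y + 69) = y + 5.
Square both sides: 3y + 69 = (y + 5)².
Expand and rearrange: y² + 7y - 44 = 0.
Solving gives y = 4 or y = -11.
Check each candidate in the original equation:
  y = 4: √(81) = 9, while y + 5 = 9 — valid.
  y = -11: √(36) = 6, while y + 5 = -6 — extraneous.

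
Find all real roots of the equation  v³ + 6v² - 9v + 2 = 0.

Possible rational roots are divisors of 2. Testing v = 1 gives 0, so (v - 1) is a factor.
Divide: v³ + 6v² - 9v + 2 = (v - 1)(v² + 7v - 2).
Apply the quadratic formula to v² + 7v - 2 = 0: v = (-7 ± √57)/2, i.e. v ≈ 0.2749 or v ≈ -7.2749.

v = -7.2749 or v = 0.2749 or v = 1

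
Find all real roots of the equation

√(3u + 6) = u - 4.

u = 10

Square both sides: 3u + 6 = (u - 4)².
Expand and rearrange: u² - 11u + 10 = 0.
Solving gives u = 10 or u = 1.
Check each candidate in the original equation:
  u = 10: √(36) = 6, while u - 4 = 6 — valid.
  u = 1: √(9) = 3, while u - 4 = -3 — extraneous.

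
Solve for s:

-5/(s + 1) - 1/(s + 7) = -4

Multiply both sides by (s + 1)(s + 7):
-5(s + 7) - (s + 1) = -4(s + 1)(s + 7).
Expand and collect terms: -4s² - 26s + 8 = 0.
By the quadratic formula, s = (26 ± √804) / -8, so s ≈ -6.7944 or s ≈ 0.2944.
Neither value makes a denominator zero (s ≠ -1, s ≠ -7), so both are valid.

s = -6.7944 or s = 0.2944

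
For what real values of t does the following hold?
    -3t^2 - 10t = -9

Rearrange to standard form: -3t^2 - 10t + 9 = 0.
Discriminant: (-10)^2 - 4*(-3)*9 = 208.
Quadratic formula: t = (10 +/- sqrt(208)) / (-6).
So t = -2*sqrt(13)/3 - 5/3 ~= -4.0704 or t = -5/3 + 2*sqrt(13)/3 ~= 0.737.

t = -4.0704 or t = 0.737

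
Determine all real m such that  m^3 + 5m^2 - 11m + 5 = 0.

Possible rational roots are divisors of 5. Testing m = 1 gives 0, so (m - 1) is a factor.
Divide: m^3 + 5m^2 - 11m + 5 = (m - 1)(m^2 + 6m - 5).
Apply the quadratic formula to m^2 + 6m - 5 = 0: m = (-6 +/- sqrt(56))/2, i.e. m ~= 0.7417 or m ~= -6.7417.

m = -6.7417 or m = 0.7417 or m = 1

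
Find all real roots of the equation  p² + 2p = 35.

p = -7 or p = 5

Bring every term to one side: p² + 2p - 35 = 0.
Factor: (p + 7)(p - 5) = 0.
So p = -7 or p = 5.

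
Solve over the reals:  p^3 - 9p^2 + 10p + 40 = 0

p = -1.5311 or p = 4 or p = 6.5311

Possible rational roots are divisors of 40. Testing p = 4 gives 0, so (p - 4) is a factor.
Divide: p^3 - 9p^2 + 10p + 40 = (p - 4)(p^2 - 5p - 10).
Apply the quadratic formula to p^2 - 5p - 10 = 0: p = (5 +/- sqrt(65))/2, i.e. p ~= 6.5311 or p ~= -1.5311.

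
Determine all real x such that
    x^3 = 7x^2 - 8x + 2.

x = 0.3542 or x = 1 or x = 5.6458

Rearrange: x^3 - 7x^2 + 8x - 2 = 0.
Possible rational roots are divisors of -2. Testing x = 1 gives 0, so (x - 1) is a factor.
Divide: x^3 - 7x^2 + 8x - 2 = (x - 1)(x^2 - 6x + 2).
Apply the quadratic formula to x^2 - 6x + 2 = 0: x = (6 +/- sqrt(28))/2, i.e. x ~= 5.6458 or x ~= 0.3542.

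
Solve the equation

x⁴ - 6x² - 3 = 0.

x = -2.5425 or x = 2.5425

Let u = x². The equation becomes u² - 6u - 3 = 0.
By the quadratic formula, u = 3 + 2·√(3) or u = 3 - 2·√(3).
x² = 3 + 2·√(3) gives x = ±√(3 + 2·√(3)) ≈ ±2.5425.
x² = 3 - 2·√(3) < 0 has no real solution.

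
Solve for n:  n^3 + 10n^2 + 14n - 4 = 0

n = -8.2426 or n = -2 or n = 0.2426

Possible rational roots are divisors of -4. Testing n = -2 gives 0, so (n + 2) is a factor.
Divide: n^3 + 10n^2 + 14n - 4 = (n + 2)(n^2 + 8n - 2).
Apply the quadratic formula to n^2 + 8n - 2 = 0: n = (-8 +/- sqrt(72))/2, i.e. n ~= 0.2426 or n ~= -8.2426.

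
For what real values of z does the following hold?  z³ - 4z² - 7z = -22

z = -2.4641 or z = 2 or z = 4.4641

Rearrange: z³ - 4z² - 7z + 22 = 0.
Possible rational roots are divisors of 22. Testing z = 2 gives 0, so (z - 2) is a factor.
Divide: z³ - 4z² - 7z + 22 = (z - 2)(z² - 2z - 11).
Apply the quadratic formula to z² - 2z - 11 = 0: z = (2 ± √48)/2, i.e. z ≈ 4.4641 or z ≈ -2.4641.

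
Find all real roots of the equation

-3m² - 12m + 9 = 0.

m = -4.6458 or m = 0.6458

Discriminant: (-12)² − 4·(-3)·9 = 252.
Quadratic formula: m = (12 ± √252) / (-6).
So m = -√(7) - 2 ≈ -4.6458 or m = -2 + √(7) ≈ 0.6458.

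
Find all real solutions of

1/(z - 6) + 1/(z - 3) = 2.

z = 3.4189 or z = 6.5811

Multiply both sides by (z - 6)(z - 3):
(z - 3) + (z - 6) = 2(z - 6)(z - 3).
Expand and collect terms: 2z^2 - 20z + 45 = 0.
By the quadratic formula, z = (20 +/- sqrt(40)) / 4, so z ~= 6.5811 or z ~= 3.4189.
Neither value makes a denominator zero (z != 6, z != 3), so both are valid.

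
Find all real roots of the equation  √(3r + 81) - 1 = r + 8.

r = 0

Isolate the radical: √(3r + 81) = r + 9.
Square both sides: 3r + 81 = (r + 9)².
Expand and rearrange: r² + 15r = 0.
Solving gives r = 0 or r = -15.
Check each candidate in the original equation:
  r = 0: √(81) = 9, while r + 9 = 9 — valid.
  r = -15: √(36) = 6, while r + 9 = -6 — extraneous.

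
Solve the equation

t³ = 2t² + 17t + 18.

Rearrange: t³ - 2t² - 17t - 18 = 0.
Possible rational roots are divisors of -18. Testing t = -2 gives 0, so (t + 2) is a factor.
Divide: t³ - 2t² - 17t - 18 = (t + 2)(t² - 4t - 9).
Apply the quadratic formula to t² - 4t - 9 = 0: t = (4 ± √52)/2, i.e. t ≈ 5.6056 or t ≈ -1.6056.

t = -2 or t = -1.6056 or t = 5.6056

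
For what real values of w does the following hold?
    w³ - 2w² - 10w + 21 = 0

w = -3.1926 or w = 2.1926 or w = 3

Possible rational roots are divisors of 21. Testing w = 3 gives 0, so (w - 3) is a factor.
Divide: w³ - 2w² - 10w + 21 = (w - 3)(w² + w - 7).
Apply the quadratic formula to w² + w - 7 = 0: w = (-1 ± √29)/2, i.e. w ≈ 2.1926 or w ≈ -3.1926.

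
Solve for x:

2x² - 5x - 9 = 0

Discriminant: (-5)² − 4·2·(-9) = 97.
Quadratic formula: x = (5 ± √97) / 4.
So x = 5/4 + √(97)/4 ≈ 3.7122 or x = 5/4 - √(97)/4 ≈ -1.2122.

x = -1.2122 or x = 3.7122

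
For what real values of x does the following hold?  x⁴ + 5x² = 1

Let u = x². The equation becomes u² + 5u - 1 = 0.
By the quadratic formula, u = -5/2 + √(29)/2 or u = -√(29)/2 - 5/2.
x² = -5/2 + √(29)/2 gives x = ±√(-5/2 + √(29)/2) ≈ ±0.4388.
x² = -√(29)/2 - 5/2 < 0 has no real solution.

x = -0.4388 or x = 0.4388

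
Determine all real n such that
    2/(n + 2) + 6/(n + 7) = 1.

Multiply both sides by (n + 2)(n + 7):
2(n + 7) + 6(n + 2) = (n + 2)(n + 7).
Expand and collect terms: n² + n - 12 = 0.
Factor or apply the quadratic formula: n = 3 or n = -4.
Neither value makes a denominator zero (n ≠ -2, n ≠ -7), so both are valid.

n = -4 or n = 3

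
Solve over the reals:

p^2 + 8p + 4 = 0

p = -7.4641 or p = -0.5359

Discriminant: (8)^2 - 4*1*4 = 48.
Quadratic formula: p = (-8 +/- sqrt(48)) / 2.
So p = -4 + 2*sqrt(3) ~= -0.5359 or p = -4 - 2*sqrt(3) ~= -7.4641.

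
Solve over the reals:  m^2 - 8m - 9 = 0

Factor: (m + 1)(m - 9) = 0.
So m = -1 or m = 9.

m = -1 or m = 9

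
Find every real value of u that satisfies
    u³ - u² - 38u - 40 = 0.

Possible rational roots are divisors of -40. Testing u = -5 gives 0, so (u + 5) is a factor.
Divide: u³ - u² - 38u - 40 = (u + 5)(u² - 6u - 8).
Apply the quadratic formula to u² - 6u - 8 = 0: u = (6 ± √68)/2, i.e. u ≈ 7.1231 or u ≈ -1.1231.

u = -5 or u = -1.1231 or u = 7.1231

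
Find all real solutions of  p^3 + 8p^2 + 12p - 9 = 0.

p = -5.5414 or p = -3 or p = 0.5414

Possible rational roots are divisors of -9. Testing p = -3 gives 0, so (p + 3) is a factor.
Divide: p^3 + 8p^2 + 12p - 9 = (p + 3)(p^2 + 5p - 3).
Apply the quadratic formula to p^2 + 5p - 3 = 0: p = (-5 +/- sqrt(37))/2, i.e. p ~= 0.5414 or p ~= -5.5414.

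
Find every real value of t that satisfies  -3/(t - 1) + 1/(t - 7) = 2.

Multiply both sides by (t - 1)(t - 7):
-3(t - 7) + (t - 1) = 2(t - 1)(t - 7).
Expand and collect terms: 2t^2 - 14t - 6 = 0.
By the quadratic formula, t = (14 +/- sqrt(244)) / 4, so t ~= 7.4051 or t ~= -0.4051.
Neither value makes a denominator zero (t != 1, t != 7), so both are valid.

t = -0.4051 or t = 7.4051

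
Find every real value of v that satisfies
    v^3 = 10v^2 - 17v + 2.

Rearrange: v^3 - 10v^2 + 17v - 2 = 0.
Possible rational roots are divisors of -2. Testing v = 2 gives 0, so (v - 2) is a factor.
Divide: v^3 - 10v^2 + 17v - 2 = (v - 2)(v^2 - 8v + 1).
Apply the quadratic formula to v^2 - 8v + 1 = 0: v = (8 +/- sqrt(60))/2, i.e. v ~= 7.873 or v ~= 0.127.

v = 0.127 or v = 2 or v = 7.873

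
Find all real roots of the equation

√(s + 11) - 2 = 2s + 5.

Isolate the radical: √(s + 11) = 2s + 7.
Square both sides: s + 11 = (2s + 7)².
Expand and rearrange: 4s² + 27s + 38 = 0.
Solving gives s = -2 or s = -4.75.
Check each candidate in the original equation:
  s = -2: √(9) = 3, while 2s + 7 = 3 — valid.
  s = -4.75: √(6.25) = 2.5, while 2s + 7 = -2.5 — extraneous.

s = -2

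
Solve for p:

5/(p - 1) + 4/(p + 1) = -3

p = -3.2078 or p = 0.2078

Multiply both sides by (p - 1)(p + 1):
5(p + 1) + 4(p - 1) = -3(p - 1)(p + 1).
Expand and collect terms: -3p² - 9p + 2 = 0.
By the quadratic formula, p = (9 ± √105) / -6, so p ≈ -3.2078 or p ≈ 0.2078.
Neither value makes a denominator zero (p ≠ 1, p ≠ -1), so both are valid.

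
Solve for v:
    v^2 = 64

Bring every term to one side: v^2 - 64 = 0.
Factor: (v + 8)(v - 8) = 0.
So v = -8 or v = 8.

v = -8 or v = 8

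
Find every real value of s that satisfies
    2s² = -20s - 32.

Bring every term to one side: 2s² + 20s + 32 = 0.
Factor: 2(s + 8)(s + 2) = 0.
So s = -8 or s = -2.

s = -8 or s = -2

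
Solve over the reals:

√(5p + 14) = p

Square both sides: 5p + 14 = (p)².
Expand and rearrange: p² - 5p - 14 = 0.
Solving gives p = 7 or p = -2.
Check each candidate in the original equation:
  p = 7: √(49) = 7, while p = 7 — valid.
  p = -2: √(4) = 2, while p = -2 — extraneous.

p = 7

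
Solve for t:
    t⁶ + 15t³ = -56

Let u = t³. The equation becomes u² + 15u + 56 = 0.
Factor: (u + 7)(u + 8) = 0, so u = -7 or u = -8.
t³ = -7 gives t = -∛(7) ≈ -1.9129.
t³ = -8 gives t = -2.

t = -2 or t = -1.9129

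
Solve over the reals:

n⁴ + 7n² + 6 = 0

Let u = n². The equation becomes u² + 7u + 6 = 0.
Factor: (u + 1)(u + 6) = 0, so u = -1 or u = -6.
n² = -1 < 0 has no real solution.
n² = -6 < 0 has no real solution.

No real solutions.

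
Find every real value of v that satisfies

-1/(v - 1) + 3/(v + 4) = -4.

Multiply both sides by (v - 1)(v + 4):
-(v + 4) + 3(v - 1) = -4(v - 1)(v + 4).
Expand and collect terms: -4v^2 - 14v + 23 = 0.
By the quadratic formula, v = (14 +/- sqrt(564)) / -8, so v ~= -4.7186 or v ~= 1.2186.
Neither value makes a denominator zero (v != 1, v != -4), so both are valid.

v = -4.7186 or v = 1.2186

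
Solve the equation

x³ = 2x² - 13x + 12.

x = 1

Rearrange: x³ - 2x² + 13x - 12 = 0.
Possible rational roots are divisors of -12. Testing x = 1 gives 0, so (x - 1) is a factor.
Divide: x³ - 2x² + 13x - 12 = (x - 1)(x² - x + 12).
The quadratic x² - x + 12 has discriminant -47 < 0, so no further real roots.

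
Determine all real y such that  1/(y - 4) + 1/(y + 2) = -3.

y = -2.3518 or y = 3.6851

Multiply both sides by (y - 4)(y + 2):
(y + 2) + (y - 4) = -3(y - 4)(y + 2).
Expand and collect terms: -3y^2 + 4y + 26 = 0.
By the quadratic formula, y = (-4 +/- sqrt(328)) / -6, so y ~= -2.3518 or y ~= 3.6851.
Neither value makes a denominator zero (y != 4, y != -2), so both are valid.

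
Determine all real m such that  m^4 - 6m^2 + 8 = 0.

Let u = m^2. The equation becomes u^2 - 6u + 8 = 0.
Factor: (u - 4)(u - 2) = 0, so u = 4 or u = 2.
m^2 = 4 gives m = +/-2.
m^2 = 2 gives m = +/-sqrt(2) ~= +/-1.4142.

m = -2 or m = -1.4142 or m = 1.4142 or m = 2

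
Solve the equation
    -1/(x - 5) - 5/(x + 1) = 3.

Multiply both sides by (x - 5)(x + 1):
-(x + 1) - 5(x - 5) = 3(x - 5)(x + 1).
Expand and collect terms: 3x^2 - 6x - 39 = 0.
By the quadratic formula, x = (6 +/- sqrt(504)) / 6, so x ~= 4.7417 or x ~= -2.7417.
Neither value makes a denominator zero (x != 5, x != -1), so both are valid.

x = -2.7417 or x = 4.7417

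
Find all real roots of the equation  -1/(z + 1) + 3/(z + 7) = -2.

Multiply both sides by (z + 1)(z + 7):
-(z + 7) + 3(z + 1) = -2(z + 1)(z + 7).
Expand and collect terms: -2z² - 18z - 10 = 0.
By the quadratic formula, z = (18 ± √244) / -4, so z ≈ -8.4051 or z ≈ -0.5949.
Neither value makes a denominator zero (z ≠ -1, z ≠ -7), so both are valid.

z = -8.4051 or z = -0.5949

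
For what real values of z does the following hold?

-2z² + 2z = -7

z = -1.4365 or z = 2.4365

Rearrange to standard form: -2z² + 2z + 7 = 0.
Discriminant: (2)² − 4·(-2)·7 = 60.
Quadratic formula: z = (-2 ± √60) / (-4).
So z = 1/2 - √(15)/2 ≈ -1.4365 or z = 1/2 + √(15)/2 ≈ 2.4365.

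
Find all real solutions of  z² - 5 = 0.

z = -2.2361 or z = 2.2361

Discriminant: (0)² − 4·1·(-5) = 20.
Quadratic formula: z = (0 ± √20) / 2.
So z = √(5) ≈ 2.2361 or z = -√(5) ≈ -2.2361.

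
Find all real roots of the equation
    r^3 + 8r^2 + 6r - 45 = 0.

Possible rational roots are divisors of -45. Testing r = -5 gives 0, so (r + 5) is a factor.
Divide: r^3 + 8r^2 + 6r - 45 = (r + 5)(r^2 + 3r - 9).
Apply the quadratic formula to r^2 + 3r - 9 = 0: r = (-3 +/- sqrt(45))/2, i.e. r ~= 1.8541 or r ~= -4.8541.

r = -5 or r = -4.8541 or r = 1.8541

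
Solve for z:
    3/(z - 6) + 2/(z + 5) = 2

z = -4.129 or z = 7.629

Multiply both sides by (z - 6)(z + 5):
3(z + 5) + 2(z - 6) = 2(z - 6)(z + 5).
Expand and collect terms: 2z^2 - 7z - 63 = 0.
By the quadratic formula, z = (7 +/- sqrt(553)) / 4, so z ~= 7.629 or z ~= -4.129.
Neither value makes a denominator zero (z != 6, z != -5), so both are valid.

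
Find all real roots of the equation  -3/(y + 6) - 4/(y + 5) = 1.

Multiply both sides by (y + 6)(y + 5):
-3(y + 5) - 4(y + 6) = (y + 6)(y + 5).
Expand and collect terms: y^2 + 18y + 69 = 0.
By the quadratic formula, y = (-18 +/- sqrt(48)) / 2, so y ~= -5.5359 or y ~= -12.4641.
Neither value makes a denominator zero (y != -6, y != -5), so both are valid.

y = -12.4641 or y = -5.5359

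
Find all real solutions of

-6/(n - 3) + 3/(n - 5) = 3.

n = 1.4384 or n = 5.5616

Multiply both sides by (n - 3)(n - 5):
-6(n - 5) + 3(n - 3) = 3(n - 3)(n - 5).
Expand and collect terms: 3n² - 21n + 24 = 0.
By the quadratic formula, n = (21 ± √153) / 6, so n ≈ 5.5616 or n ≈ 1.4384.
Neither value makes a denominator zero (n ≠ 3, n ≠ 5), so both are valid.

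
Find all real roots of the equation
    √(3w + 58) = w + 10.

w = -3

Square both sides: 3w + 58 = (w + 10)².
Expand and rearrange: w² + 17w + 42 = 0.
Solving gives w = -3 or w = -14.
Check each candidate in the original equation:
  w = -3: √(49) = 7, while w + 10 = 7 — valid.
  w = -14: √(16) = 4, while w + 10 = -4 — extraneous.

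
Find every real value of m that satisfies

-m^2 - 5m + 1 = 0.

m = -5.1926 or m = 0.1926

Discriminant: (-5)^2 - 4*(-1)*1 = 29.
Quadratic formula: m = (5 +/- sqrt(29)) / (-2).
So m = -sqrt(29)/2 - 5/2 ~= -5.1926 or m = -5/2 + sqrt(29)/2 ~= 0.1926.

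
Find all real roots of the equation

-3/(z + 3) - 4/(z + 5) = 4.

z = -6.2947 or z = -3.4553

Multiply both sides by (z + 3)(z + 5):
-3(z + 5) - 4(z + 3) = 4(z + 3)(z + 5).
Expand and collect terms: 4z² + 39z + 87 = 0.
By the quadratic formula, z = (-39 ± √129) / 8, so z ≈ -3.4553 or z ≈ -6.2947.
Neither value makes a denominator zero (z ≠ -3, z ≠ -5), so both are valid.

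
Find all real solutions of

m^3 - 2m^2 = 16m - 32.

m = -4 or m = 2 or m = 4

Rearrange: m^3 - 2m^2 - 16m + 32 = 0.
Possible rational roots are divisors of 32. Testing m = -4 gives 0, so (m + 4) is a factor.
Divide: m^3 - 2m^2 - 16m + 32 = (m + 4)(m^2 - 6m + 8).
Factor the quadratic: m = 4 or m = 2.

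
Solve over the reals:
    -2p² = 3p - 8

p = -2.886 or p = 1.386

Rearrange to standard form: -2p² - 3p + 8 = 0.
Discriminant: (-3)² − 4·(-2)·8 = 73.
Quadratic formula: p = (3 ± √73) / (-4).
So p = -√(73)/4 - 3/4 ≈ -2.886 or p = -3/4 + √(73)/4 ≈ 1.386.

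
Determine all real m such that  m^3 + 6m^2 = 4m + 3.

m = -6.5414 or m = -0.4586 or m = 1

Rearrange: m^3 + 6m^2 - 4m - 3 = 0.
Possible rational roots are divisors of -3. Testing m = 1 gives 0, so (m - 1) is a factor.
Divide: m^3 + 6m^2 - 4m - 3 = (m - 1)(m^2 + 7m + 3).
Apply the quadratic formula to m^2 + 7m + 3 = 0: m = (-7 +/- sqrt(37))/2, i.e. m ~= -0.4586 or m ~= -6.5414.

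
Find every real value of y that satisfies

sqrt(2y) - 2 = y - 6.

Isolate the radical: sqrt(2y) = y - 4.
Square both sides: 2y = (y - 4)^2.
Expand and rearrange: y^2 - 10y + 16 = 0.
Solving gives y = 8 or y = 2.
Check each candidate in the original equation:
  y = 8: sqrt(16) = 4, while y - 4 = 4 — valid.
  y = 2: sqrt(4) = 2, while y - 4 = -2 — extraneous.

y = 8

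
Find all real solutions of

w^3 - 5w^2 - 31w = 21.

w = -3 or w = -0.7958 or w = 8.7958

Rearrange: w^3 - 5w^2 - 31w - 21 = 0.
Possible rational roots are divisors of -21. Testing w = -3 gives 0, so (w + 3) is a factor.
Divide: w^3 - 5w^2 - 31w - 21 = (w + 3)(w^2 - 8w - 7).
Apply the quadratic formula to w^2 - 8w - 7 = 0: w = (8 +/- sqrt(92))/2, i.e. w ~= 8.7958 or w ~= -0.7958.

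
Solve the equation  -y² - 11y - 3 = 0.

Discriminant: (-11)² − 4·(-1)·(-3) = 109.
Quadratic formula: y = (11 ± √109) / (-2).
So y = -11/2 - √(109)/2 ≈ -10.7202 or y = -11/2 + √(109)/2 ≈ -0.2798.

y = -10.7202 or y = -0.2798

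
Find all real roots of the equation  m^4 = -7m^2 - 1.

No real solutions.

Let u = m^2. The equation becomes u^2 + 7u + 1 = 0.
By the quadratic formula, u = -7/2 + 3*sqrt(5)/2 or u = -7/2 - 3*sqrt(5)/2.
m^2 = -7/2 + 3*sqrt(5)/2 < 0 has no real solution.
m^2 = -7/2 - 3*sqrt(5)/2 < 0 has no real solution.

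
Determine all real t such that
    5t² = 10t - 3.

t = 0.3675 or t = 1.6325

Rearrange to standard form: 5t² - 10t + 3 = 0.
Discriminant: (-10)² − 4·5·3 = 40.
Quadratic formula: t = (10 ± √40) / 10.
So t = √(10)/5 + 1 ≈ 1.6325 or t = 1 - √(10)/5 ≈ 0.3675.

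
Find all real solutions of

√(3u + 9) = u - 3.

u = 9

Square both sides: 3u + 9 = (u - 3)².
Expand and rearrange: u² - 9u = 0.
Solving gives u = 9 or u = 0.
Check each candidate in the original equation:
  u = 9: √(36) = 6, while u - 3 = 6 — valid.
  u = 0: √(9) = 3, while u - 3 = -3 — extraneous.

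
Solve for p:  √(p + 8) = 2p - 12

Square both sides: p + 8 = (2p - 12)².
Expand and rearrange: 4p² - 49p + 136 = 0.
Solving gives p = 8 or p = 4.25.
Check each candidate in the original equation:
  p = 8: √(16) = 4, while 2p - 12 = 4 — valid.
  p = 4.25: √(12.25) = 3.5, while 2p - 12 = -3.5 — extraneous.

p = 8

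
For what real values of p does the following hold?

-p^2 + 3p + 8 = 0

Discriminant: (3)^2 - 4*(-1)*8 = 41.
Quadratic formula: p = (-3 +/- sqrt(41)) / (-2).
So p = 3/2 - sqrt(41)/2 ~= -1.7016 or p = 3/2 + sqrt(41)/2 ~= 4.7016.

p = -1.7016 or p = 4.7016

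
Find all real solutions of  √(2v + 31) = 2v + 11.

v = -3

Square both sides: 2v + 31 = (2v + 11)².
Expand and rearrange: 4v² + 42v + 90 = 0.
Solving gives v = -3 or v = -7.5.
Check each candidate in the original equation:
  v = -3: √(25) = 5, while 2v + 11 = 5 — valid.
  v = -7.5: √(16) = 4, while 2v + 11 = -4 — extraneous.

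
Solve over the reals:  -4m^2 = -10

m = -1.5811 or m = 1.5811

Rearrange to standard form: -4m^2 + 10 = 0.
Discriminant: (0)^2 - 4*(-4)*10 = 160.
Quadratic formula: m = (0 +/- sqrt(160)) / (-8).
So m = -sqrt(10)/2 ~= -1.5811 or m = sqrt(10)/2 ~= 1.5811.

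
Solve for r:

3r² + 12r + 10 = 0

r = -2.8165 or r = -1.1835

Discriminant: (12)² − 4·3·10 = 24.
Quadratic formula: r = (-12 ± √24) / 6.
So r = -2 + √(6)/3 ≈ -1.1835 or r = -2 - √(6)/3 ≈ -2.8165.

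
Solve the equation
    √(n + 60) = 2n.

Square both sides: n + 60 = (2n)².
Expand and rearrange: 4n² - n - 60 = 0.
Solving gives n = 4 or n = -3.75.
Check each candidate in the original equation:
  n = 4: √(64) = 8, while 2n = 8 — valid.
  n = -3.75: √(56.25) = 7.5, while 2n = -7.5 — extraneous.

n = 4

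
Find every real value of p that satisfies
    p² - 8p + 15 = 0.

Factor: (p - 5)(p - 3) = 0.
So p = 5 or p = 3.

p = 3 or p = 5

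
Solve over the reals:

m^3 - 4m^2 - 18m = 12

Rearrange: m^3 - 4m^2 - 18m - 12 = 0.
Possible rational roots are divisors of -12. Testing m = -2 gives 0, so (m + 2) is a factor.
Divide: m^3 - 4m^2 - 18m - 12 = (m + 2)(m^2 - 6m - 6).
Apply the quadratic formula to m^2 - 6m - 6 = 0: m = (6 +/- sqrt(60))/2, i.e. m ~= 6.873 or m ~= -0.873.

m = -2 or m = -0.873 or m = 6.873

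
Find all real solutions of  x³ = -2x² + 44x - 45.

Rearrange: x³ + 2x² - 44x + 45 = 0.
Possible rational roots are divisors of 45. Testing x = 5 gives 0, so (x - 5) is a factor.
Divide: x³ + 2x² - 44x + 45 = (x - 5)(x² + 7x - 9).
Apply the quadratic formula to x² + 7x - 9 = 0: x = (-7 ± √85)/2, i.e. x ≈ 1.1098 or x ≈ -8.1098.

x = -8.1098 or x = 1.1098 or x = 5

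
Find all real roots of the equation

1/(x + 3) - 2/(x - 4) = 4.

x = -2.7299 or x = 3.4799

Multiply both sides by (x + 3)(x - 4):
(x - 4) - 2(x + 3) = 4(x + 3)(x - 4).
Expand and collect terms: 4x^2 - 3x - 38 = 0.
By the quadratic formula, x = (3 +/- sqrt(617)) / 8, so x ~= 3.4799 or x ~= -2.7299.
Neither value makes a denominator zero (x != -3, x != 4), so both are valid.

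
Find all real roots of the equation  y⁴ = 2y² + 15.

Let u = y². The equation becomes u² - 2u - 15 = 0.
Factor: (u + 3)(u - 5) = 0, so u = -3 or u = 5.
y² = -3 < 0 has no real solution.
y² = 5 gives y = ±√(5) ≈ ±2.2361.

y = -2.2361 or y = 2.2361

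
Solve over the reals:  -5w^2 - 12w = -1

w = -2.4806 or w = 0.0806

Rearrange to standard form: -5w^2 - 12w + 1 = 0.
Discriminant: (-12)^2 - 4*(-5)*1 = 164.
Quadratic formula: w = (12 +/- sqrt(164)) / (-10).
So w = -sqrt(41)/5 - 6/5 ~= -2.4806 or w = -6/5 + sqrt(41)/5 ~= 0.0806.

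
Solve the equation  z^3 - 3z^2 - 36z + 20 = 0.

Possible rational roots are divisors of 20. Testing z = -5 gives 0, so (z + 5) is a factor.
Divide: z^3 - 3z^2 - 36z + 20 = (z + 5)(z^2 - 8z + 4).
Apply the quadratic formula to z^2 - 8z + 4 = 0: z = (8 +/- sqrt(48))/2, i.e. z ~= 7.4641 or z ~= 0.5359.

z = -5 or z = 0.5359 or z = 7.4641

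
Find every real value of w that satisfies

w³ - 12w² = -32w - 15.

Rearrange: w³ - 12w² + 32w + 15 = 0.
Possible rational roots are divisors of 15. Testing w = 5 gives 0, so (w - 5) is a factor.
Divide: w³ - 12w² + 32w + 15 = (w - 5)(w² - 7w - 3).
Apply the quadratic formula to w² - 7w - 3 = 0: w = (7 ± √61)/2, i.e. w ≈ 7.4051 or w ≈ -0.4051.

w = -0.4051 or w = 5 or w = 7.4051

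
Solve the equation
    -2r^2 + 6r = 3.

r = 0.634 or r = 2.366

Rearrange to standard form: -2r^2 + 6r - 3 = 0.
Discriminant: (6)^2 - 4*(-2)*(-3) = 12.
Quadratic formula: r = (-6 +/- sqrt(12)) / (-4).
So r = 3/2 - sqrt(3)/2 ~= 0.634 or r = sqrt(3)/2 + 3/2 ~= 2.366.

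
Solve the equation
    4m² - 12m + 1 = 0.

m = 0.0858 or m = 2.9142

Discriminant: (-12)² − 4·4·1 = 128.
Quadratic formula: m = (12 ± √128) / 8.
So m = √(2) + 3/2 ≈ 2.9142 or m = 3/2 - √(2) ≈ 0.0858.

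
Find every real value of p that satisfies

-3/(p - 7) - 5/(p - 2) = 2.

Multiply both sides by (p - 7)(p - 2):
-3(p - 2) - 5(p - 7) = 2(p - 7)(p - 2).
Expand and collect terms: 2p² - 10p - 13 = 0.
By the quadratic formula, p = (10 ± √204) / 4, so p ≈ 6.0707 or p ≈ -1.0707.
Neither value makes a denominator zero (p ≠ 7, p ≠ 2), so both are valid.

p = -1.0707 or p = 6.0707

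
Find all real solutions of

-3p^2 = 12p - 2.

p = -4.1602 or p = 0.1602

Rearrange to standard form: -3p^2 - 12p + 2 = 0.
Discriminant: (-12)^2 - 4*(-3)*2 = 168.
Quadratic formula: p = (12 +/- sqrt(168)) / (-6).
So p = -sqrt(42)/3 - 2 ~= -4.1602 or p = -2 + sqrt(42)/3 ~= 0.1602.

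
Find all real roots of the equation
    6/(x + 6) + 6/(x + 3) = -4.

Multiply both sides by (x + 6)(x + 3):
6(x + 3) + 6(x + 6) = -4(x + 6)(x + 3).
Expand and collect terms: -4x^2 - 48x - 126 = 0.
By the quadratic formula, x = (48 +/- sqrt(288)) / -8, so x ~= -8.1213 or x ~= -3.8787.
Neither value makes a denominator zero (x != -6, x != -3), so both are valid.

x = -8.1213 or x = -3.8787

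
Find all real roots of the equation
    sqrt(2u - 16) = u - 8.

Square both sides: 2u - 16 = (u - 8)^2.
Expand and rearrange: u^2 - 18u + 80 = 0.
Solving gives u = 10 or u = 8.
Check each candidate in the original equation:
  u = 10: sqrt(4) = 2, while u - 8 = 2 — valid.
  u = 8: sqrt(0) = 0, while u - 8 = 0 — valid.

u = 8 or u = 10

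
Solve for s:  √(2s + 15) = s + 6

s = -3

Square both sides: 2s + 15 = (s + 6)².
Expand and rearrange: s² + 10s + 21 = 0.
Solving gives s = -3 or s = -7.
Check each candidate in the original equation:
  s = -3: √(9) = 3, while s + 6 = 3 — valid.
  s = -7: √(1) = 1, while s + 6 = -1 — extraneous.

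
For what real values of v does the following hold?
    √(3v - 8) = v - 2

v = 3 or v = 4

Square both sides: 3v - 8 = (v - 2)².
Expand and rearrange: v² - 7v + 12 = 0.
Solving gives v = 4 or v = 3.
Check each candidate in the original equation:
  v = 4: √(4) = 2, while v - 2 = 2 — valid.
  v = 3: √(1) = 1, while v - 2 = 1 — valid.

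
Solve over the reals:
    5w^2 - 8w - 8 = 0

Discriminant: (-8)^2 - 4*5*(-8) = 224.
Quadratic formula: w = (8 +/- sqrt(224)) / 10.
So w = 4/5 + 2*sqrt(14)/5 ~= 2.2967 or w = 4/5 - 2*sqrt(14)/5 ~= -0.6967.

w = -0.6967 or w = 2.2967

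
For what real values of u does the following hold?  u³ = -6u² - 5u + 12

Rearrange: u³ + 6u² + 5u - 12 = 0.
Possible rational roots are divisors of -12. Testing u = -3 gives 0, so (u + 3) is a factor.
Divide: u³ + 6u² + 5u - 12 = (u + 3)(u² + 3u - 4).
Factor the quadratic: u = 1 or u = -4.

u = -4 or u = -3 or u = 1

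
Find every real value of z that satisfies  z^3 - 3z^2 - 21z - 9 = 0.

Possible rational roots are divisors of -9. Testing z = -3 gives 0, so (z + 3) is a factor.
Divide: z^3 - 3z^2 - 21z - 9 = (z + 3)(z^2 - 6z - 3).
Apply the quadratic formula to z^2 - 6z - 3 = 0: z = (6 +/- sqrt(48))/2, i.e. z ~= 6.4641 or z ~= -0.4641.

z = -3 or z = -0.4641 or z = 6.4641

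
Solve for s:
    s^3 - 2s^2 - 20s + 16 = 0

s = -4 or s = 0.7639 or s = 5.2361

Possible rational roots are divisors of 16. Testing s = -4 gives 0, so (s + 4) is a factor.
Divide: s^3 - 2s^2 - 20s + 16 = (s + 4)(s^2 - 6s + 4).
Apply the quadratic formula to s^2 - 6s + 4 = 0: s = (6 +/- sqrt(20))/2, i.e. s ~= 5.2361 or s ~= 0.7639.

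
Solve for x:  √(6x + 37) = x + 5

x = 2

Square both sides: 6x + 37 = (x + 5)².
Expand and rearrange: x² + 4x - 12 = 0.
Solving gives x = 2 or x = -6.
Check each candidate in the original equation:
  x = 2: √(49) = 7, while x + 5 = 7 — valid.
  x = -6: √(1) = 1, while x + 5 = -1 — extraneous.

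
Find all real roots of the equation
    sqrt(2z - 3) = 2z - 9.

z = 6

Square both sides: 2z - 3 = (2z - 9)^2.
Expand and rearrange: 4z^2 - 38z + 84 = 0.
Solving gives z = 6 or z = 3.5.
Check each candidate in the original equation:
  z = 6: sqrt(9) = 3, while 2z - 9 = 3 — valid.
  z = 3.5: sqrt(4) = 2, while 2z - 9 = -2 — extraneous.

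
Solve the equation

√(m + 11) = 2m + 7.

m = -2

Square both sides: m + 11 = (2m + 7)².
Expand and rearrange: 4m² + 27m + 38 = 0.
Solving gives m = -2 or m = -4.75.
Check each candidate in the original equation:
  m = -2: √(9) = 3, while 2m + 7 = 3 — valid.
  m = -4.75: √(6.25) = 2.5, while 2m + 7 = -2.5 — extraneous.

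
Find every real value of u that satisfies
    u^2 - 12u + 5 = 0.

Discriminant: (-12)^2 - 4*1*5 = 124.
Quadratic formula: u = (12 +/- sqrt(124)) / 2.
So u = sqrt(31) + 6 ~= 11.5678 or u = 6 - sqrt(31) ~= 0.4322.

u = 0.4322 or u = 11.5678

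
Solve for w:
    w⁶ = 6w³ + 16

Let u = w³. The equation becomes u² - 6u - 16 = 0.
Factor: (u + 2)(u - 8) = 0, so u = -2 or u = 8.
w³ = -2 gives w = -∛(2) ≈ -1.2599.
w³ = 8 gives w = 2.

w = -1.2599 or w = 2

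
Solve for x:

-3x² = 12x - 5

x = -4.3805 or x = 0.3805

Rearrange to standard form: -3x² - 12x + 5 = 0.
Discriminant: (-12)² − 4·(-3)·5 = 204.
Quadratic formula: x = (12 ± √204) / (-6).
So x = -√(51)/3 - 2 ≈ -4.3805 or x = -2 + √(51)/3 ≈ 0.3805.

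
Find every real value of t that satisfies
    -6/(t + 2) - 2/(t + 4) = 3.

Multiply both sides by (t + 2)(t + 4):
-6(t + 4) - 2(t + 2) = 3(t + 2)(t + 4).
Expand and collect terms: 3t^2 + 26t + 52 = 0.
By the quadratic formula, t = (-26 +/- sqrt(52)) / 6, so t ~= -3.1315 or t ~= -5.5352.
Neither value makes a denominator zero (t != -2, t != -4), so both are valid.

t = -5.5352 or t = -3.1315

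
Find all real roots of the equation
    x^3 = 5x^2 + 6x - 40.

Rearrange: x^3 - 5x^2 - 6x + 40 = 0.
Possible rational roots are divisors of 40. Testing x = 4 gives 0, so (x - 4) is a factor.
Divide: x^3 - 5x^2 - 6x + 40 = (x - 4)(x^2 - x - 10).
Apply the quadratic formula to x^2 - x - 10 = 0: x = (1 +/- sqrt(41))/2, i.e. x ~= 3.7016 or x ~= -2.7016.

x = -2.7016 or x = 3.7016 or x = 4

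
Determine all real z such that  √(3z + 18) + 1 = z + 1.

z = 6

Isolate the radical: √(3z + 18) = z.
Square both sides: 3z + 18 = (z)².
Expand and rearrange: z² - 3z - 18 = 0.
Solving gives z = 6 or z = -3.
Check each candidate in the original equation:
  z = 6: √(36) = 6, while z = 6 — valid.
  z = -3: √(9) = 3, while z = -3 — extraneous.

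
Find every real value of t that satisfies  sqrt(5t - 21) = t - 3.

t = 5 or t = 6

Square both sides: 5t - 21 = (t - 3)^2.
Expand and rearrange: t^2 - 11t + 30 = 0.
Solving gives t = 6 or t = 5.
Check each candidate in the original equation:
  t = 6: sqrt(9) = 3, while t - 3 = 3 — valid.
  t = 5: sqrt(4) = 2, while t - 3 = 2 — valid.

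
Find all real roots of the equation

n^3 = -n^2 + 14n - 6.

Rearrange: n^3 + n^2 - 14n + 6 = 0.
Possible rational roots are divisors of 6. Testing n = 3 gives 0, so (n - 3) is a factor.
Divide: n^3 + n^2 - 14n + 6 = (n - 3)(n^2 + 4n - 2).
Apply the quadratic formula to n^2 + 4n - 2 = 0: n = (-4 +/- sqrt(24))/2, i.e. n ~= 0.4495 or n ~= -4.4495.

n = -4.4495 or n = 0.4495 or n = 3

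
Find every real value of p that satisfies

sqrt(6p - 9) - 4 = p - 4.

p = 3

Isolate the radical: sqrt(6p - 9) = p.
Square both sides: 6p - 9 = (p)^2.
Expand and rearrange: p^2 - 6p + 9 = 0.
This gives the repeated root p = 3.
Check in the original equation:
  p = 3: sqrt(9) = 3, while p = 3 — valid.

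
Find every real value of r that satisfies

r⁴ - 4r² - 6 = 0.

r = -2.2721 or r = 2.2721

Let u = r². The equation becomes u² - 4u - 6 = 0.
By the quadratic formula, u = 2 + √(10) or u = 2 - √(10).
r² = 2 + √(10) gives r = ±√(2 + √(10)) ≈ ±2.2721.
r² = 2 - √(10) < 0 has no real solution.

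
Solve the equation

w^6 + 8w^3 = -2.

w = -1.9782 or w = -0.6369

Let u = w^3. The equation becomes u^2 + 8u + 2 = 0.
By the quadratic formula, u = -4 + sqrt(14) or u = -4 - sqrt(14).
w^3 = -4 + sqrt(14) gives w = -(4 - sqrt(14))^(1/3) ~= -0.6369.
w^3 = -4 - sqrt(14) gives w = -(sqrt(14) + 4)^(1/3) ~= -1.9782.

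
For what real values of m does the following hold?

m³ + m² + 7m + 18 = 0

m = -2

Possible rational roots are divisors of 18. Testing m = -2 gives 0, so (m + 2) is a factor.
Divide: m³ + m² + 7m + 18 = (m + 2)(m² - m + 9).
The quadratic m² - m + 9 has discriminant -35 < 0, so no further real roots.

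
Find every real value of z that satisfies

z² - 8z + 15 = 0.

z = 3 or z = 5

Factor: (z - 3)(z - 5) = 0.
So z = 3 or z = 5.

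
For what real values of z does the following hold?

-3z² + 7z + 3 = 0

z = -0.3699 or z = 2.7033

Discriminant: (7)² − 4·(-3)·3 = 85.
Quadratic formula: z = (-7 ± √85) / (-6).
So z = 7/6 - √(85)/6 ≈ -0.3699 or z = 7/6 + √(85)/6 ≈ 2.7033.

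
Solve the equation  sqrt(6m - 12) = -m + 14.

Square both sides: 6m - 12 = (-m + 14)^2.
Expand and rearrange: m^2 - 34m + 208 = 0.
Solving gives m = 26 or m = 8.
Check each candidate in the original equation:
  m = 26: sqrt(144) = 12, while -m + 14 = -12 — extraneous.
  m = 8: sqrt(36) = 6, while -m + 14 = 6 — valid.

m = 8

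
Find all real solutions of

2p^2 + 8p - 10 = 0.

Factor: 2(p + 5)(p - 1) = 0.
So p = -5 or p = 1.

p = -5 or p = 1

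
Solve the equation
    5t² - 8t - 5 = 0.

t = -0.4806 or t = 2.0806

Discriminant: (-8)² − 4·5·(-5) = 164.
Quadratic formula: t = (8 ± √164) / 10.
So t = 4/5 + √(41)/5 ≈ 2.0806 or t = 4/5 - √(41)/5 ≈ -0.4806.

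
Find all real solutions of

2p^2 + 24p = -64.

Bring every term to one side: 2p^2 + 24p + 64 = 0.
Factor: 2(p + 8)(p + 4) = 0.
So p = -8 or p = -4.

p = -8 or p = -4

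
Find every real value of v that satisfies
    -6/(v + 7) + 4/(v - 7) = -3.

Multiply both sides by (v + 7)(v - 7):
-6(v - 7) + 4(v + 7) = -3(v + 7)(v - 7).
Expand and collect terms: -3v^2 + 2v + 77 = 0.
By the quadratic formula, v = (-2 +/- sqrt(928)) / -6, so v ~= -4.7438 or v ~= 5.4105.
Neither value makes a denominator zero (v != -7, v != 7), so both are valid.

v = -4.7438 or v = 5.4105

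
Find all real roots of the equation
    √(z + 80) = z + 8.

z = 1

Square both sides: z + 80 = (z + 8)².
Expand and rearrange: z² + 15z - 16 = 0.
Solving gives z = 1 or z = -16.
Check each candidate in the original equation:
  z = 1: √(81) = 9, while z + 8 = 9 — valid.
  z = -16: √(64) = 8, while z + 8 = -8 — extraneous.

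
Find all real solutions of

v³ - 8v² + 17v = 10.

Rearrange: v³ - 8v² + 17v - 10 = 0.
Possible rational roots are divisors of -10. Testing v = 1 gives 0, so (v - 1) is a factor.
Divide: v³ - 8v² + 17v - 10 = (v - 1)(v² - 7v + 10).
Factor the quadratic: v = 5 or v = 2.

v = 1 or v = 2 or v = 5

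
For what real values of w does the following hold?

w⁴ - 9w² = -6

Let u = w². The equation becomes u² - 9u + 6 = 0.
By the quadratic formula, u = √(57)/2 + 9/2 or u = 9/2 - √(57)/2.
w² = √(57)/2 + 9/2 gives w = ±√(√(57)/2 + 9/2) ≈ ±2.8766.
w² = 9/2 - √(57)/2 gives w = ±√(9/2 - √(57)/2) ≈ ±0.8515.

w = -2.8766 or w = -0.8515 or w = 0.8515 or w = 2.8766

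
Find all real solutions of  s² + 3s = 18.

Bring every term to one side: s² + 3s - 18 = 0.
Factor: (s + 6)(s - 3) = 0.
So s = -6 or s = 3.

s = -6 or s = 3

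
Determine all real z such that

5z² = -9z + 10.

Rearrange to standard form: 5z² + 9z - 10 = 0.
Discriminant: (9)² − 4·5·(-10) = 281.
Quadratic formula: z = (-9 ± √281) / 10.
So z = -9/10 + √(281)/10 ≈ 0.7763 or z = -√(281)/10 - 9/10 ≈ -2.5763.

z = -2.5763 or z = 0.7763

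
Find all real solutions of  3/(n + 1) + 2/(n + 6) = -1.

n = -9.1623 or n = -2.8377

Multiply both sides by (n + 1)(n + 6):
3(n + 6) + 2(n + 1) = -(n + 1)(n + 6).
Expand and collect terms: -n^2 - 12n - 26 = 0.
By the quadratic formula, n = (12 +/- sqrt(40)) / -2, so n ~= -9.1623 or n ~= -2.8377.
Neither value makes a denominator zero (n != -1, n != -6), so both are valid.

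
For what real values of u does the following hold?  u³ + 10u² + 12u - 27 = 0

u = -8.1098 or u = -3 or u = 1.1098

Possible rational roots are divisors of -27. Testing u = -3 gives 0, so (u + 3) is a factor.
Divide: u³ + 10u² + 12u - 27 = (u + 3)(u² + 7u - 9).
Apply the quadratic formula to u² + 7u - 9 = 0: u = (-7 ± √85)/2, i.e. u ≈ 1.1098 or u ≈ -8.1098.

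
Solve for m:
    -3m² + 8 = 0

Discriminant: (0)² − 4·(-3)·8 = 96.
Quadratic formula: m = (0 ± √96) / (-6).
So m = -2·√(6)/3 ≈ -1.633 or m = 2·√(6)/3 ≈ 1.633.

m = -1.633 or m = 1.633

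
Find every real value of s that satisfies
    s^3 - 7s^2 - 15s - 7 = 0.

Possible rational roots are divisors of -7. Testing s = -1 gives 0, so (s + 1) is a factor.
Divide: s^3 - 7s^2 - 15s - 7 = (s + 1)(s^2 - 8s - 7).
Apply the quadratic formula to s^2 - 8s - 7 = 0: s = (8 +/- sqrt(92))/2, i.e. s ~= 8.7958 or s ~= -0.7958.

s = -1 or s = -0.7958 or s = 8.7958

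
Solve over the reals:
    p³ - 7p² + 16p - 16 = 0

Possible rational roots are divisors of -16. Testing p = 4 gives 0, so (p - 4) is a factor.
Divide: p³ - 7p² + 16p - 16 = (p - 4)(p² - 3p + 4).
The quadratic p² - 3p + 4 has discriminant -7 < 0, so no further real roots.

p = 4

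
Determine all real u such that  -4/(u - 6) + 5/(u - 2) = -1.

u = -1.217 or u = 8.217

Multiply both sides by (u - 6)(u - 2):
-4(u - 2) + 5(u - 6) = -(u - 6)(u - 2).
Expand and collect terms: -u^2 + 7u + 10 = 0.
By the quadratic formula, u = (-7 +/- sqrt(89)) / -2, so u ~= -1.217 or u ~= 8.217.
Neither value makes a denominator zero (u != 6, u != 2), so both are valid.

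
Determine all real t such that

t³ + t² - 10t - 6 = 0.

Possible rational roots are divisors of -6. Testing t = 3 gives 0, so (t - 3) is a factor.
Divide: t³ + t² - 10t - 6 = (t - 3)(t² + 4t + 2).
Apply the quadratic formula to t² + 4t + 2 = 0: t = (-4 ± √8)/2, i.e. t ≈ -0.5858 or t ≈ -3.4142.

t = -3.4142 or t = -0.5858 or t = 3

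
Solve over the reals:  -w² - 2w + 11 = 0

w = -4.4641 or w = 2.4641

Discriminant: (-2)² − 4·(-1)·11 = 48.
Quadratic formula: w = (2 ± √48) / (-2).
So w = -2·√(3) - 1 ≈ -4.4641 or w = -1 + 2·√(3) ≈ 2.4641.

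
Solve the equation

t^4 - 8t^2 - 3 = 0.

t = -2.8912 or t = 2.8912

Let u = t^2. The equation becomes u^2 - 8u - 3 = 0.
By the quadratic formula, u = 4 + sqrt(19) or u = 4 - sqrt(19).
t^2 = 4 + sqrt(19) gives t = +/-sqrt(4 + sqrt(19)) ~= +/-2.8912.
t^2 = 4 - sqrt(19) < 0 has no real solution.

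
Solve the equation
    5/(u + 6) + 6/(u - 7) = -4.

Multiply both sides by (u + 6)(u - 7):
5(u - 7) + 6(u + 6) = -4(u + 6)(u - 7).
Expand and collect terms: -4u^2 - 7u + 167 = 0.
By the quadratic formula, u = (7 +/- sqrt(2721)) / -8, so u ~= -7.3954 or u ~= 5.6454.
Neither value makes a denominator zero (u != -6, u != 7), so both are valid.

u = -7.3954 or u = 5.6454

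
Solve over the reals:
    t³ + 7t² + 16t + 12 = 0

Possible rational roots are divisors of 12. Testing t = -3 gives 0, so (t + 3) is a factor.
Divide: t³ + 7t² + 16t + 12 = (t + 3)(t² + 4t + 4).
The quadratic has the repeated root t = -2.

t = -3 or t = -2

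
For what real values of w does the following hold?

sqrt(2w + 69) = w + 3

Square both sides: 2w + 69 = (w + 3)^2.
Expand and rearrange: w^2 + 4w - 60 = 0.
Solving gives w = 6 or w = -10.
Check each candidate in the original equation:
  w = 6: sqrt(81) = 9, while w + 3 = 9 — valid.
  w = -10: sqrt(49) = 7, while w + 3 = -7 — extraneous.

w = 6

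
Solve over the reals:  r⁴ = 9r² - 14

Let u = r². The equation becomes u² - 9u + 14 = 0.
Factor: (u - 2)(u - 7) = 0, so u = 2 or u = 7.
r² = 2 gives r = ±√(2) ≈ ±1.4142.
r² = 7 gives r = ±√(7) ≈ ±2.6458.

r = -2.6458 or r = -1.4142 or r = 1.4142 or r = 2.6458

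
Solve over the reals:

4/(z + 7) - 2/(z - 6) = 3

Multiply both sides by (z + 7)(z - 6):
4(z - 6) - 2(z + 7) = 3(z + 7)(z - 6).
Expand and collect terms: 3z^2 + z - 88 = 0.
By the quadratic formula, z = (-1 +/- sqrt(1057)) / 6, so z ~= 5.2519 or z ~= -5.5853.
Neither value makes a denominator zero (z != -7, z != 6), so both are valid.

z = -5.5853 or z = 5.2519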